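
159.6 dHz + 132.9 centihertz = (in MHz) 1 dHz = 0.1 Hz, so 159.6 dHz = 159.6 * 0.1 = 15.96 Hz. 1 centihertz = 0.01 Hz, so 132.9 centihertz = 132.9 * 0.01 = 1.329 Hz. Sum: 15.96 + 1.329 = 17.289 Hz. 1 MHz = 1000000 Hz, so 17.289 Hz = 17.289 / 1000000 = 1.7289e-05 MHz ≈ 1.729e-05 MHz (4 s.f.). Final answer: 1.729e-05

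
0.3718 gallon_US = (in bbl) 0.008852. Check: 1 gallon_US = 0.0037854118 m^3, so 0.3718 gallon_US = 0.3718 * 0.0037854118 = 0.0014074161 m^3. 1 bbl = 0.15898729 m^3, so 0.0014074161 m^3 = 0.0014074161 / 0.15898729 = 0.008852381 bbl ≈ 0.008852 bbl (4 s.f.).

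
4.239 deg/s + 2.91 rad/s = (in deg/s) 171. Check: 1 deg/s = 0.017453293 rad/s, so 4.239 deg/s = 4.239 * 0.017453293 = 0.073984507 rad/s. 2.91 rad/s is already in rad/s. Sum: 0.073984507 + 2.91 = 2.9839845 rad/s. 1 deg/s = 0.017453293 rad/s, so 2.9839845 rad/s = 2.9839845 / 0.017453293 = 170.96972 deg/s ≈ 171 deg/s (4 s.f.).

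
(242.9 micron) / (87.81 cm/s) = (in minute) 4.61e-06. Check: 1 micron = 1e-06 m, so 242.9 micron = 242.9 * 1e-06 = 0.0002429 m. 1 cm/s = 0.01 m/s, so 87.81 cm/s = 87.81 * 0.01 = 0.8781 m/s. Combine: 0.0002429 m / 0.8781 m/s = 0.00027661997 s. 1 minute = 60 s, so 0.00027661997 s = 0.00027661997 / 60 = 4.6103329e-06 minute ≈ 4.61e-06 minute (4 s.f.).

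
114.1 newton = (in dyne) 114.1 newton = 114.1 N. 1 dyne = 1e-05 N, so 114.1 N = 114.1 / 1e-05 = 11410000 dyne ≈ 1.141e+07 dyne (4 s.f.). Final answer: 1.141e+07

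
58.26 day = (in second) 5.034e+06. Check: 1 day = 86400 s, so 58.26 day = 58.26 * 86400 = 5033664 s. 5033664 s = 5033664 second ≈ 5.034e+06 second (4 s.f.).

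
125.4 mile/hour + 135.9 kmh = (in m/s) 93.81. Check: 1 mile/hour = 0.44704 m/s, so 125.4 mile/hour = 125.4 * 0.44704 = 56.058816 m/s. 1 kmh = 0.27777778 m/s, so 135.9 kmh = 135.9 * 0.27777778 = 37.75 m/s. Sum: 56.058816 + 37.75 = 93.808816 m/s. Result: 93.808816 m/s ≈ 93.81 m/s (4 s.f.).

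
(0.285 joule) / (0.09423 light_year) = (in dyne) 0.285 joule = 0.285 J. 1 light_year = 9.4607305e+15 m, so 0.09423 light_year = 0.09423 * 9.4607305e+15 = 8.9148463e+14 m. Combine: 0.285 J / 8.9148463e+14 m = 3.1969143e-16 N. 1 dyne = 1e-05 N, so 3.1969143e-16 N = 3.1969143e-16 / 1e-05 = 3.1969143e-11 dyne ≈ 3.197e-11 dyne (4 s.f.). Final answer: 3.197e-11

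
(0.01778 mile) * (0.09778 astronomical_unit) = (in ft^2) 1 mile = 1609.344 m, so 0.01778 mile = 0.01778 * 1609.344 = 28.614136 m. 1 astronomical_unit = 1.4959787e+11 m, so 0.09778 astronomical_unit = 0.09778 * 1.4959787e+11 = 1.462768e+10 m. Combine: 28.614136 m * 1.462768e+10 m = 4.1855842e+11 m^2. 1 ft^2 = 0.09290304 m^2, so 4.1855842e+11 m^2 = 4.1855842e+11 / 0.09290304 = 4.5053254e+12 ft^2 ≈ 4.505e+12 ft^2 (4 s.f.). Final answer: 4.505e+12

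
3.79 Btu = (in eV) 1 Btu = 1055.0559 J, so 3.79 Btu = 3.79 * 1055.0559 = 3998.6617 J. 1 eV = 1.6021766e-19 J, so 3998.6617 J = 3998.6617 / 1.6021766e-19 = 2.4957683e+22 eV ≈ 2.496e+22 eV (4 s.f.). Final answer: 2.496e+22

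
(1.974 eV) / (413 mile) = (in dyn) 1 eV = 1.6021766e-19 J, so 1.974 eV = 1.974 * 1.6021766e-19 = 3.1626967e-19 J. 1 mile = 1609.344 m, so 413 mile = 413 * 1609.344 = 664659.07 m. Combine: 3.1626967e-19 J / 664659.07 m = 4.7583743e-25 N. 1 dyn = 1e-05 N, so 4.7583743e-25 N = 4.7583743e-25 / 1e-05 = 4.7583743e-20 dyn ≈ 4.758e-20 dyn (4 s.f.). Final answer: 4.758e-20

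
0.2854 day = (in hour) 6.85. Check: 1 day = 86400 s, so 0.2854 day = 0.2854 * 86400 = 24658.56 s. 1 hour = 3600 s, so 24658.56 s = 24658.56 / 3600 = 6.8496 hour ≈ 6.85 hour (4 s.f.).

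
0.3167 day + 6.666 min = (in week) 1 day = 86400 s, so 0.3167 day = 0.3167 * 86400 = 27362.88 s. 1 min = 60 s, so 6.666 min = 6.666 * 60 = 399.96 s. Sum: 27362.88 + 399.96 = 27762.84 s. 1 week = 604800 s, so 27762.84 s = 27762.84 / 604800 = 0.045904167 week ≈ 0.0459 week (4 s.f.). Final answer: 0.0459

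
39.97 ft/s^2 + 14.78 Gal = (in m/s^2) 1 ft/s^2 = 0.3048 m/s^2, so 39.97 ft/s^2 = 39.97 * 0.3048 = 12.182856 m/s^2. 1 Gal = 0.01 m/s^2, so 14.78 Gal = 14.78 * 0.01 = 0.1478 m/s^2. Sum: 12.182856 + 0.1478 = 12.330656 m/s^2. Result: 12.330656 m/s^2 ≈ 12.33 m/s^2 (4 s.f.). Final answer: 12.33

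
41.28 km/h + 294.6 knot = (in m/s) 1 km/h = 0.27777778 m/s, so 41.28 km/h = 41.28 * 0.27777778 = 11.466667 m/s. 1 knot = 0.51444444 m/s, so 294.6 knot = 294.6 * 0.51444444 = 151.55533 m/s. Sum: 11.466667 + 151.55533 = 163.022 m/s. Result: 163.022 m/s ≈ 163 m/s (4 s.f.). Final answer: 163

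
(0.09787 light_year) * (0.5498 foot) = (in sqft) 1.67e+15. Check: 1 light_year = 9.4607305e+15 m, so 0.09787 light_year = 0.09787 * 9.4607305e+15 = 9.2592169e+14 m. 1 foot = 0.3048 m, so 0.5498 foot = 0.5498 * 0.3048 = 0.16757904 m. Combine: 9.2592169e+14 m * 0.16757904 m = 1.5516507e+14 m^2. 1 sqft = 0.09290304 m^2, so 1.5516507e+14 m^2 = 1.5516507e+14 / 0.09290304 = 1.6701829e+15 sqft ≈ 1.67e+15 sqft (4 s.f.).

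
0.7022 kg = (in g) 1 g = 0.001 kg, so 0.7022 kg = 0.7022 / 0.001 = 702.2 g. Final answer: 702.2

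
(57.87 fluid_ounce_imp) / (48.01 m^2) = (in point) 1 fluid_ounce_imp = 2.8413063e-05 m^3, so 57.87 fluid_ounce_imp = 57.87 * 2.8413063e-05 = 0.0016442639 m^3. 48.01 m^2 is already in m^2. Combine: 0.0016442639 m^3 / 48.01 m^2 = 3.4248363e-05 m. 1 point = 0.00035277778 m, so 3.4248363e-05 m = 3.4248363e-05 / 0.00035277778 = 0.097081975 point ≈ 0.09708 point (4 s.f.). Final answer: 0.09708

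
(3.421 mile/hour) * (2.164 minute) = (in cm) 1 mile/hour = 0.44704 m/s, so 3.421 mile/hour = 3.421 * 0.44704 = 1.5293238 m/s. 1 minute = 60 s, so 2.164 minute = 2.164 * 60 = 129.84 s. Combine: 1.5293238 m/s * 129.84 s = 198.56741 m. 1 cm = 0.01 m, so 198.56741 m = 198.56741 / 0.01 = 19856.741 cm ≈ 1.986e+04 cm (4 s.f.). Final answer: 1.986e+04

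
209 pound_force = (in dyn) 1 pound_force = 4.4482216 N, so 209 pound_force = 209 * 4.4482216 = 929.67832 N. 1 dyn = 1e-05 N, so 929.67832 N = 929.67832 / 1e-05 = 92967832 dyn ≈ 9.297e+07 dyn (4 s.f.). Final answer: 9.297e+07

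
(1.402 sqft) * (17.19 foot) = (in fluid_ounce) 2.308e+04. Check: 1 sqft = 0.09290304 m^2, so 1.402 sqft = 1.402 * 0.09290304 = 0.13025006 m^2. 1 foot = 0.3048 m, so 17.19 foot = 17.19 * 0.3048 = 5.239512 m. Combine: 0.13025006 m^2 * 5.239512 m = 0.68244676 m^3. 1 fluid_ounce = 2.957353e-05 m^3, so 0.68244676 m^3 = 0.68244676 / 2.957353e-05 = 23076.27 fluid_ounce ≈ 2.308e+04 fluid_ounce (4 s.f.).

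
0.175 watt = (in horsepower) 0.0002347. Check: 0.175 watt = 0.175 W. 1 horsepower = 745.69987 W, so 0.175 W = 0.175 / 745.69987 = 0.00023467887 horsepower ≈ 0.0002347 horsepower (4 s.f.).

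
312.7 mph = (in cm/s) 1 mph = 0.44704 m/s, so 312.7 mph = 312.7 * 0.44704 = 139.78941 m/s. 1 cm/s = 0.01 m/s, so 139.78941 m/s = 139.78941 / 0.01 = 13978.941 cm/s ≈ 1.398e+04 cm/s (4 s.f.). Final answer: 1.398e+04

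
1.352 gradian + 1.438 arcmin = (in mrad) 21.66. Check: 1 gradian = 0.015707963 rad, so 1.352 gradian = 1.352 * 0.015707963 = 0.021237166 rad. 1 arcmin = 0.00029088821 rad, so 1.438 arcmin = 1.438 * 0.00029088821 = 0.00041829724 rad. Sum: 0.021237166 + 0.00041829724 = 0.021655464 rad. 1 mrad = 0.001 rad, so 0.021655464 rad = 0.021655464 / 0.001 = 21.655464 mrad ≈ 21.66 mrad (4 s.f.).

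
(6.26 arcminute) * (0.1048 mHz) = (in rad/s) 1 arcminute = 0.00029088821 rad, so 6.26 arcminute = 6.26 * 0.00029088821 = 0.0018209602 rad. 1 mHz = 0.001 Hz, so 0.1048 mHz = 0.1048 * 0.001 = 0.0001048 Hz. Combine: 0.0018209602 rad * 0.0001048 Hz = 1.9083663e-07 rad/s. Result: 1.9083663e-07 rad/s ≈ 1.908e-07 rad/s (4 s.f.). Final answer: 1.908e-07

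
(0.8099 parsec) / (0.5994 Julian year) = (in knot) 2.568e+09. Check: 1 parsec = 3.0856776e+16 m, so 0.8099 parsec = 0.8099 * 3.0856776e+16 = 2.4990903e+16 m. 1 Julian year = 31557600 s, so 0.5994 Julian year = 0.5994 * 31557600 = 18915625 s. Combine: 2.4990903e+16 m / 18915625 s = 1.3211777e+09 m/s. 1 knot = 0.51444444 m/s, so 1.3211777e+09 m/s = 1.3211777e+09 / 0.51444444 = 2.568164e+09 knot ≈ 2.568e+09 knot (4 s.f.).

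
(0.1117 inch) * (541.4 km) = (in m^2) 1 inch = 0.0254 m, so 0.1117 inch = 0.1117 * 0.0254 = 0.00283718 m. 1 km = 1000 m, so 541.4 km = 541.4 * 1000 = 541400 m. Combine: 0.00283718 m * 541400 m = 1536.0493 m^2. Result: 1536.0493 m^2 ≈ 1536 m^2 (4 s.f.). Final answer: 1536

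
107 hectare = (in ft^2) 1.152e+07. Check: 1 hectare = 10000 m^2, so 107 hectare = 107 * 10000 = 1070000 m^2. 1 ft^2 = 0.09290304 m^2, so 1070000 m^2 = 1070000 / 0.09290304 = 11517384 ft^2 ≈ 1.152e+07 ft^2 (4 s.f.).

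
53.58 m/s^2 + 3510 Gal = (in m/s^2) 88.68. Check: 53.58 m/s^2 is already in m/s^2. 1 Gal = 0.01 m/s^2, so 3510 Gal = 3510 * 0.01 = 35.1 m/s^2. Sum: 53.58 + 35.1 = 88.68 m/s^2. Result: 88.68 m/s^2.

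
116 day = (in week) 1 day = 86400 s, so 116 day = 116 * 86400 = 10022400 s. 1 week = 604800 s, so 10022400 s = 10022400 / 604800 = 16.571429 week ≈ 16.57 week (4 s.f.). Final answer: 16.57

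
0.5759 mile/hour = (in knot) 0.5004. Check: 1 mile/hour = 0.44704 m/s, so 0.5759 mile/hour = 0.5759 * 0.44704 = 0.25745034 m/s. 1 knot = 0.51444444 m/s, so 0.25745034 m/s = 0.25745034 / 0.51444444 = 0.50044342 knot ≈ 0.5004 knot (4 s.f.).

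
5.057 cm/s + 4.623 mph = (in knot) 1 cm/s = 0.01 m/s, so 5.057 cm/s = 5.057 * 0.01 = 0.05057 m/s. 1 mph = 0.44704 m/s, so 4.623 mph = 4.623 * 0.44704 = 2.0666659 m/s. Sum: 0.05057 + 2.0666659 = 2.1172359 m/s. 1 knot = 0.51444444 m/s, so 2.1172359 m/s = 2.1172359 / 0.51444444 = 4.1155774 knot ≈ 4.116 knot (4 s.f.). Final answer: 4.116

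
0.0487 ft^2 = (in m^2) 0.004524. Check: 1 ft^2 = 0.09290304 m^2, so 0.0487 ft^2 = 0.0487 * 0.09290304 = 0.004524378 m^2. Result: 0.004524378 m^2 ≈ 0.004524 m^2 (4 s.f.).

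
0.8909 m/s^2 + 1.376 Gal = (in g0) 0.09225. Check: 0.8909 m/s^2 is already in m/s^2. 1 Gal = 0.01 m/s^2, so 1.376 Gal = 1.376 * 0.01 = 0.01376 m/s^2. Sum: 0.8909 + 0.01376 = 0.90466 m/s^2. 1 g0 = 9.80665 m/s^2, so 0.90466 m/s^2 = 0.90466 / 9.80665 = 0.092249647 g0 ≈ 0.09225 g0 (4 s.f.).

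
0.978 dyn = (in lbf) 2.199e-06. Check: 1 dyn = 1e-05 N, so 0.978 dyn = 0.978 * 1e-05 = 9.78e-06 N. 1 lbf = 4.4482216 N, so 9.78e-06 N = 9.78e-06 / 4.4482216 = 2.1986315e-06 lbf ≈ 2.199e-06 lbf (4 s.f.).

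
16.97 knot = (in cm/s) 1 knot = 0.51444444 m/s, so 16.97 knot = 16.97 * 0.51444444 = 8.7301222 m/s. 1 cm/s = 0.01 m/s, so 8.7301222 m/s = 8.7301222 / 0.01 = 873.01222 cm/s ≈ 873 cm/s (4 s.f.). Final answer: 873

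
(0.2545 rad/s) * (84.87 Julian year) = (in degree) 0.2545 rad/s is already in rad/s. 1 Julian year = 31557600 s, so 84.87 Julian year = 84.87 * 31557600 = 2.6782935e+09 s. Combine: 0.2545 rad/s * 2.6782935e+09 s = 6.816257e+08 rad. 1 degree = 0.017453293 rad, so 6.816257e+08 rad = 6.816257e+08 / 0.017453293 = 3.9054276e+10 degree ≈ 3.905e+10 degree (4 s.f.). Final answer: 3.905e+10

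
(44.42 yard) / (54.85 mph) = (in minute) 1 yard = 0.9144 m, so 44.42 yard = 44.42 * 0.9144 = 40.617648 m. 1 mph = 0.44704 m/s, so 54.85 mph = 54.85 * 0.44704 = 24.520144 m/s. Combine: 40.617648 m / 24.520144 m/s = 1.6565012 s. 1 minute = 60 s, so 1.6565012 s = 1.6565012 / 60 = 0.027608353 minute ≈ 0.02761 minute (4 s.f.). Final answer: 0.02761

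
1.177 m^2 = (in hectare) 0.0001177. Check: 1 hectare = 10000 m^2, so 1.177 m^2 = 1.177 / 10000 = 0.0001177 hectare.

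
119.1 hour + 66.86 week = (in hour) 1 hour = 3600 s, so 119.1 hour = 119.1 * 3600 = 428760 s. 1 week = 604800 s, so 66.86 week = 66.86 * 604800 = 40436928 s. Sum: 428760 + 40436928 = 40865688 s. 1 hour = 3600 s, so 40865688 s = 40865688 / 3600 = 11351.58 hour ≈ 1.135e+04 hour (4 s.f.). Final answer: 1.135e+04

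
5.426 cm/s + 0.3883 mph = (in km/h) 0.8202. Check: 1 cm/s = 0.01 m/s, so 5.426 cm/s = 5.426 * 0.01 = 0.05426 m/s. 1 mph = 0.44704 m/s, so 0.3883 mph = 0.3883 * 0.44704 = 0.17358563 m/s. Sum: 0.05426 + 0.17358563 = 0.22784563 m/s. 1 km/h = 0.27777778 m/s, so 0.22784563 m/s = 0.22784563 / 0.27777778 = 0.82024428 km/h ≈ 0.8202 km/h (4 s.f.).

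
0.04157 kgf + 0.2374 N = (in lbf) 1 kgf = 9.80665 N, so 0.04157 kgf = 0.04157 * 9.80665 = 0.40766244 N. 0.2374 N is already in N. Sum: 0.40766244 + 0.2374 = 0.64506244 N. 1 lbf = 4.4482216 N, so 0.64506244 N = 0.64506244 / 4.4482216 = 0.14501581 lbf ≈ 0.145 lbf (4 s.f.). Final answer: 0.145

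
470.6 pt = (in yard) 0.1816. Check: 1 pt = 0.00035277778 m, so 470.6 pt = 470.6 * 0.00035277778 = 0.16601722 m. 1 yard = 0.9144 m, so 0.16601722 m = 0.16601722 / 0.9144 = 0.18155864 yard ≈ 0.1816 yard (4 s.f.).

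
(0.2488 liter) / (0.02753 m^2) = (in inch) 1 liter = 0.001 m^3, so 0.2488 liter = 0.2488 * 0.001 = 0.0002488 m^3. 0.02753 m^2 is already in m^2. Combine: 0.0002488 m^3 / 0.02753 m^2 = 0.0090374137 m. 1 inch = 0.0254 m, so 0.0090374137 m = 0.0090374137 / 0.0254 = 0.35580369 inch ≈ 0.3558 inch (4 s.f.). Final answer: 0.3558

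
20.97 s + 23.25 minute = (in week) 0.002341. Check: 20.97 s is already in s. 1 minute = 60 s, so 23.25 minute = 23.25 * 60 = 1395 s. Sum: 20.97 + 1395 = 1415.97 s. 1 week = 604800 s, so 1415.97 s = 1415.97 / 604800 = 0.0023412202 week ≈ 0.002341 week (4 s.f.).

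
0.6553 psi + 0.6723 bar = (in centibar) 71.75. Check: 1 psi = 6894.7573 Pa, so 0.6553 psi = 0.6553 * 6894.7573 = 4518.1345 Pa. 1 bar = 100000 Pa, so 0.6723 bar = 0.6723 * 100000 = 67230 Pa. Sum: 4518.1345 + 67230 = 71748.134 Pa. 1 centibar = 1000 Pa, so 71748.134 Pa = 71748.134 / 1000 = 71.748134 centibar ≈ 71.75 centibar (4 s.f.).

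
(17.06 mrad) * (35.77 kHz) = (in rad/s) 610.2. Check: 1 mrad = 0.001 rad, so 17.06 mrad = 17.06 * 0.001 = 0.01706 rad. 1 kHz = 1000 Hz, so 35.77 kHz = 35.77 * 1000 = 35770 Hz. Combine: 0.01706 rad * 35770 Hz = 610.2362 rad/s. Result: 610.2362 rad/s ≈ 610.2 rad/s (4 s.f.).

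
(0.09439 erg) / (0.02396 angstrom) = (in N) 3939. Check: 1 erg = 1e-07 J, so 0.09439 erg = 0.09439 * 1e-07 = 9.439e-09 J. 1 angstrom = 1e-10 m, so 0.02396 angstrom = 0.02396 * 1e-10 = 2.396e-12 m. Combine: 9.439e-09 J / 2.396e-12 m = 3939.4825 N. Result: 3939.4825 N ≈ 3939 N (4 s.f.).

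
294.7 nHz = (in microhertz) 1 nHz = 1e-09 Hz, so 294.7 nHz = 294.7 * 1e-09 = 2.947e-07 Hz. 1 microhertz = 1e-06 Hz, so 2.947e-07 Hz = 2.947e-07 / 1e-06 = 0.2947 microhertz. Final answer: 0.2947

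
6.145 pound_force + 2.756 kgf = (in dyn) 1 pound_force = 4.4482216 N, so 6.145 pound_force = 6.145 * 4.4482216 = 27.334322 N. 1 kgf = 9.80665 N, so 2.756 kgf = 2.756 * 9.80665 = 27.027127 N. Sum: 27.334322 + 27.027127 = 54.361449 N. 1 dyn = 1e-05 N, so 54.361449 N = 54.361449 / 1e-05 = 5436144.9 dyn ≈ 5.436e+06 dyn (4 s.f.). Final answer: 5.436e+06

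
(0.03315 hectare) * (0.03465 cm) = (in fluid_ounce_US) 3884. Check: 1 hectare = 10000 m^2, so 0.03315 hectare = 0.03315 * 10000 = 331.5 m^2. 1 cm = 0.01 m, so 0.03465 cm = 0.03465 * 0.01 = 0.0003465 m. Combine: 331.5 m^2 * 0.0003465 m = 0.11486475 m^3. 1 fluid_ounce_US = 2.957353e-05 m^3, so 0.11486475 m^3 = 0.11486475 / 2.957353e-05 = 3884.0393 fluid_ounce_US ≈ 3884 fluid_ounce_US (4 s.f.).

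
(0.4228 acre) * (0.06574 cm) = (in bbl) 1 acre = 4046.8564 m^2, so 0.4228 acre = 0.4228 * 4046.8564 = 1711.0109 m^2. 1 cm = 0.01 m, so 0.06574 cm = 0.06574 * 0.01 = 0.0006574 m. Combine: 1711.0109 m^2 * 0.0006574 m = 1.1248186 m^3. 1 bbl = 0.15898729 m^3, so 1.1248186 m^3 = 1.1248186 / 0.15898729 = 7.0748959 bbl ≈ 7.075 bbl (4 s.f.). Final answer: 7.075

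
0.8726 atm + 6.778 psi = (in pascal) 1.351e+05. Check: 1 atm = 101325 Pa, so 0.8726 atm = 0.8726 * 101325 = 88416.195 Pa. 1 psi = 6894.7573 Pa, so 6.778 psi = 6.778 * 6894.7573 = 46732.665 Pa. Sum: 88416.195 + 46732.665 = 135148.86 Pa. 135148.86 Pa = 135148.86 pascal ≈ 1.351e+05 pascal (4 s.f.).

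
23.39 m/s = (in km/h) 1 km/h = 0.27777778 m/s, so 23.39 m/s = 23.39 / 0.27777778 = 84.204 km/h ≈ 84.2 km/h (4 s.f.). Final answer: 84.2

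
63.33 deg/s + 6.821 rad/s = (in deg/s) 454.1. Check: 1 deg/s = 0.017453293 rad/s, so 63.33 deg/s = 63.33 * 0.017453293 = 1.105317 rad/s. 6.821 rad/s is already in rad/s. Sum: 1.105317 + 6.821 = 7.926317 rad/s. 1 deg/s = 0.017453293 rad/s, so 7.926317 rad/s = 7.926317 / 0.017453293 = 454.14451 deg/s ≈ 454.1 deg/s (4 s.f.).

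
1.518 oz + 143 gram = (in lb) 0.4101. Check: 1 oz = 0.028349523 kg, so 1.518 oz = 1.518 * 0.028349523 = 0.043034576 kg. 1 gram = 0.001 kg, so 143 gram = 143 * 0.001 = 0.143 kg. Sum: 0.043034576 + 0.143 = 0.18603458 kg. 1 lb = 0.45359237 kg, so 0.18603458 kg = 0.18603458 / 0.45359237 = 0.41013603 lb ≈ 0.4101 lb (4 s.f.).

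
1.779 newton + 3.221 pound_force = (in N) 16.11. Check: 1.779 newton = 1.779 N. 1 pound_force = 4.4482216 N, so 3.221 pound_force = 3.221 * 4.4482216 = 14.327722 N. Sum: 1.779 + 14.327722 = 16.106722 N. Result: 16.106722 N ≈ 16.11 N (4 s.f.).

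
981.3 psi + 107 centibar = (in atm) 67.83. Check: 1 psi = 6894.7573 Pa, so 981.3 psi = 981.3 * 6894.7573 = 6765825.3 Pa. 1 centibar = 1000 Pa, so 107 centibar = 107 * 1000 = 107000 Pa. Sum: 6765825.3 + 107000 = 6872825.3 Pa. 1 atm = 101325 Pa, so 6872825.3 Pa = 6872825.3 / 101325 = 67.829512 atm ≈ 67.83 atm (4 s.f.).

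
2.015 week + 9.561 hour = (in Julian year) 0.03971. Check: 1 week = 604800 s, so 2.015 week = 2.015 * 604800 = 1218672 s. 1 hour = 3600 s, so 9.561 hour = 9.561 * 3600 = 34419.6 s. Sum: 1218672 + 34419.6 = 1253091.6 s. 1 Julian year = 31557600 s, so 1253091.6 s = 1253091.6 / 31557600 = 0.039708077 Julian year ≈ 0.03971 Julian year (4 s.f.).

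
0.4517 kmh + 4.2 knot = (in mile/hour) 5.114. Check: 1 kmh = 0.27777778 m/s, so 0.4517 kmh = 0.4517 * 0.27777778 = 0.12547222 m/s. 1 knot = 0.51444444 m/s, so 4.2 knot = 4.2 * 0.51444444 = 2.1606667 m/s. Sum: 0.12547222 + 2.1606667 = 2.2861389 m/s. 1 mile/hour = 0.44704 m/s, so 2.2861389 m/s = 2.2861389 / 0.44704 = 5.113947 mile/hour ≈ 5.114 mile/hour (4 s.f.).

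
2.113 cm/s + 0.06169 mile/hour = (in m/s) 0.04871. Check: 1 cm/s = 0.01 m/s, so 2.113 cm/s = 2.113 * 0.01 = 0.02113 m/s. 1 mile/hour = 0.44704 m/s, so 0.06169 mile/hour = 0.06169 * 0.44704 = 0.027577898 m/s. Sum: 0.02113 + 0.027577898 = 0.048707898 m/s. Result: 0.048707898 m/s ≈ 0.04871 m/s (4 s.f.).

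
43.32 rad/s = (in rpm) 413.7. Check: 1 rpm = 0.10471976 rad/s, so 43.32 rad/s = 43.32 / 0.10471976 = 413.67553 rpm ≈ 413.7 rpm (4 s.f.).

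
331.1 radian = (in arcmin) 331.1 radian = 331.1 rad. 1 arcmin = 0.00029088821 rad, so 331.1 rad = 331.1 / 0.00029088821 = 1138238 arcmin ≈ 1.138e+06 arcmin (4 s.f.). Final answer: 1.138e+06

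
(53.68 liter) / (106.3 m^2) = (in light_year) 5.338e-20. Check: 1 liter = 0.001 m^3, so 53.68 liter = 53.68 * 0.001 = 0.05368 m^3. 106.3 m^2 is already in m^2. Combine: 0.05368 m^3 / 106.3 m^2 = 0.00050498589 m. 1 light_year = 9.4607305e+15 m, so 0.00050498589 m = 0.00050498589 / 9.4607305e+15 = 5.3377051e-20 light_year ≈ 5.338e-20 light_year (4 s.f.).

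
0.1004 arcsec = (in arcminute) 0.001673. Check: 1 arcsec = 4.8481368e-06 rad, so 0.1004 arcsec = 0.1004 * 4.8481368e-06 = 4.8675294e-07 rad. 1 arcminute = 0.00029088821 rad, so 4.8675294e-07 rad = 4.8675294e-07 / 0.00029088821 = 0.0016733333 arcminute ≈ 0.001673 arcminute (4 s.f.).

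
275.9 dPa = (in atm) 0.0002723. Check: 1 dPa = 0.1 Pa, so 275.9 dPa = 275.9 * 0.1 = 27.59 Pa. 1 atm = 101325 Pa, so 27.59 Pa = 27.59 / 101325 = 0.00027229213 atm ≈ 0.0002723 atm (4 s.f.).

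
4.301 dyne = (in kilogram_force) 4.386e-06. Check: 1 dyne = 1e-05 N, so 4.301 dyne = 4.301 * 1e-05 = 4.301e-05 N. 1 kilogram_force = 9.80665 N, so 4.301e-05 N = 4.301e-05 / 9.80665 = 4.3857994e-06 kilogram_force ≈ 4.386e-06 kilogram_force (4 s.f.).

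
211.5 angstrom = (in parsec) 6.854e-25. Check: 1 angstrom = 1e-10 m, so 211.5 angstrom = 211.5 * 1e-10 = 2.115e-08 m. 1 parsec = 3.0856776e+16 m, so 2.115e-08 m = 2.115e-08 / 3.0856776e+16 = 6.8542482e-25 parsec ≈ 6.854e-25 parsec (4 s.f.).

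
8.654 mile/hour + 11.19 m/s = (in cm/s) 1506. Check: 1 mile/hour = 0.44704 m/s, so 8.654 mile/hour = 8.654 * 0.44704 = 3.8686842 m/s. 11.19 m/s is already in m/s. Sum: 3.8686842 + 11.19 = 15.058684 m/s. 1 cm/s = 0.01 m/s, so 15.058684 m/s = 15.058684 / 0.01 = 1505.8684 cm/s ≈ 1506 cm/s (4 s.f.).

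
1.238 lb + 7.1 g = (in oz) 1 lb = 0.45359237 kg, so 1.238 lb = 1.238 * 0.45359237 = 0.56154735 kg. 1 g = 0.001 kg, so 7.1 g = 7.1 * 0.001 = 0.0071 kg. Sum: 0.56154735 + 0.0071 = 0.56864735 kg. 1 oz = 0.028349523 kg, so 0.56864735 kg = 0.56864735 / 0.028349523 = 20.058445 oz ≈ 20.06 oz (4 s.f.). Final answer: 20.06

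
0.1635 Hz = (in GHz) 1 GHz = 1e+09 Hz, so 0.1635 Hz = 0.1635 / 1e+09 = 1.635e-10 GHz. Final answer: 1.635e-10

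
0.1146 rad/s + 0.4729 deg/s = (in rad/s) 0.1146 rad/s is already in rad/s. 1 deg/s = 0.017453293 rad/s, so 0.4729 deg/s = 0.4729 * 0.017453293 = 0.008253662 rad/s. Sum: 0.1146 + 0.008253662 = 0.12285366 rad/s. Result: 0.12285366 rad/s ≈ 0.1229 rad/s (4 s.f.). Final answer: 0.1229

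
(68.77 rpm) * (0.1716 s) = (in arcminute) 4248. Check: 1 rpm = 0.10471976 rad/s, so 68.77 rpm = 68.77 * 0.10471976 = 7.2015776 rad/s. 0.1716 s is already in s. Combine: 7.2015776 rad/s * 0.1716 s = 1.2357907 rad. 1 arcminute = 0.00029088821 rad, so 1.2357907 rad = 1.2357907 / 0.00029088821 = 4248.3355 arcminute ≈ 4248 arcminute (4 s.f.).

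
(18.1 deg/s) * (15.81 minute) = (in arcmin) 1 deg/s = 0.017453293 rad/s, so 18.1 deg/s = 18.1 * 0.017453293 = 0.31590459 rad/s. 1 minute = 60 s, so 15.81 minute = 15.81 * 60 = 948.6 s. Combine: 0.31590459 rad/s * 948.6 s = 299.6671 rad. 1 arcmin = 0.00029088821 rad, so 299.6671 rad = 299.6671 / 0.00029088821 = 1030179.6 arcmin ≈ 1.03e+06 arcmin (4 s.f.). Final answer: 1.03e+06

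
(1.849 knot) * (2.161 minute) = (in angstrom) 1.233e+12. Check: 1 knot = 0.51444444 m/s, so 1.849 knot = 1.849 * 0.51444444 = 0.95120778 m/s. 1 minute = 60 s, so 2.161 minute = 2.161 * 60 = 129.66 s. Combine: 0.95120778 m/s * 129.66 s = 123.3336 m. 1 angstrom = 1e-10 m, so 123.3336 m = 123.3336 / 1e-10 = 1.233336e+12 angstrom ≈ 1.233e+12 angstrom (4 s.f.).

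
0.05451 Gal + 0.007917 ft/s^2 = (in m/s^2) 0.002958. Check: 1 Gal = 0.01 m/s^2, so 0.05451 Gal = 0.05451 * 0.01 = 0.0005451 m/s^2. 1 ft/s^2 = 0.3048 m/s^2, so 0.007917 ft/s^2 = 0.007917 * 0.3048 = 0.0024131016 m/s^2. Sum: 0.0005451 + 0.0024131016 = 0.0029582016 m/s^2. Result: 0.0029582016 m/s^2 ≈ 0.002958 m/s^2 (4 s.f.).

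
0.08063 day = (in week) 0.01152. Check: 1 day = 86400 s, so 0.08063 day = 0.08063 * 86400 = 6966.432 s. 1 week = 604800 s, so 6966.432 s = 6966.432 / 604800 = 0.011518571 week ≈ 0.01152 week (4 s.f.).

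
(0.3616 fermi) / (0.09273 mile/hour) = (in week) 1.442e-20. Check: 1 fermi = 1e-15 m, so 0.3616 fermi = 0.3616 * 1e-15 = 3.616e-16 m. 1 mile/hour = 0.44704 m/s, so 0.09273 mile/hour = 0.09273 * 0.44704 = 0.041454019 m/s. Combine: 3.616e-16 m / 0.041454019 m/s = 8.7229178e-15 s. 1 week = 604800 s, so 8.7229178e-15 s = 8.7229178e-15 / 604800 = 1.4422814e-20 week ≈ 1.442e-20 week (4 s.f.).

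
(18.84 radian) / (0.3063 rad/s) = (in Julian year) 1.949e-06. Check: 18.84 radian = 18.84 rad. 0.3063 rad/s is already in rad/s. Combine: 18.84 rad / 0.3063 rad/s = 61.508325 s. 1 Julian year = 31557600 s, so 61.508325 s = 61.508325 / 31557600 = 1.9490812e-06 Julian year ≈ 1.949e-06 Julian year (4 s.f.).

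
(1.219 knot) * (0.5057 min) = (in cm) 1 knot = 0.51444444 m/s, so 1.219 knot = 1.219 * 0.51444444 = 0.62710778 m/s. 1 min = 60 s, so 0.5057 min = 0.5057 * 60 = 30.342 s. Combine: 0.62710778 m/s * 30.342 s = 19.027704 m. 1 cm = 0.01 m, so 19.027704 m = 19.027704 / 0.01 = 1902.7704 cm ≈ 1903 cm (4 s.f.). Final answer: 1903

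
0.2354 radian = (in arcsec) 0.2354 radian = 0.2354 rad. 1 arcsec = 4.8481368e-06 rad, so 0.2354 rad = 0.2354 / 4.8481368e-06 = 48554.735 arcsec ≈ 4.855e+04 arcsec (4 s.f.). Final answer: 4.855e+04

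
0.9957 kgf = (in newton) 1 kgf = 9.80665 N, so 0.9957 kgf = 0.9957 * 9.80665 = 9.7644814 N. 9.7644814 N = 9.7644814 newton ≈ 9.764 newton (4 s.f.). Final answer: 9.764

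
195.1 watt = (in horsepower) 195.1 watt = 195.1 W. 1 horsepower = 745.69987 W, so 195.1 W = 195.1 / 745.69987 = 0.26163341 horsepower ≈ 0.2616 horsepower (4 s.f.). Final answer: 0.2616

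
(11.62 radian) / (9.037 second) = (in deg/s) 11.62 radian = 11.62 rad. 9.037 second = 9.037 s. Combine: 11.62 rad / 9.037 s = 1.2858249 rad/s. 1 deg/s = 0.017453293 rad/s, so 1.2858249 rad/s = 1.2858249 / 0.017453293 = 73.672342 deg/s ≈ 73.67 deg/s (4 s.f.). Final answer: 73.67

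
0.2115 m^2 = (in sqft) 2.277. Check: 1 sqft = 0.09290304 m^2, so 0.2115 m^2 = 0.2115 / 0.09290304 = 2.2765671 sqft ≈ 2.277 sqft (4 s.f.).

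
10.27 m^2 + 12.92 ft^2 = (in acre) 0.002834. Check: 10.27 m^2 is already in m^2. 1 ft^2 = 0.09290304 m^2, so 12.92 ft^2 = 12.92 * 0.09290304 = 1.2003073 m^2. Sum: 10.27 + 1.2003073 = 11.470307 m^2. 1 acre = 4046.8564 m^2, so 11.470307 m^2 = 11.470307 / 4046.8564 = 0.0028343747 acre ≈ 0.002834 acre (4 s.f.).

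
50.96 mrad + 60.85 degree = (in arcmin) 1 mrad = 0.001 rad, so 50.96 mrad = 50.96 * 0.001 = 0.05096 rad. 1 degree = 0.017453293 rad, so 60.85 degree = 60.85 * 0.017453293 = 1.0620328 rad. Sum: 0.05096 + 1.0620328 = 1.1129928 rad. 1 arcmin = 0.00029088821 rad, so 1.1129928 rad = 1.1129928 / 0.00029088821 = 3826.1876 arcmin ≈ 3826 arcmin (4 s.f.). Final answer: 3826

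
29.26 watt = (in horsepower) 0.03924. Check: 29.26 watt = 29.26 W. 1 horsepower = 745.69987 W, so 29.26 W = 29.26 / 745.69987 = 0.039238306 horsepower ≈ 0.03924 horsepower (4 s.f.).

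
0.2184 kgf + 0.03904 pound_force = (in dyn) 1 kgf = 9.80665 N, so 0.2184 kgf = 0.2184 * 9.80665 = 2.1417724 N. 1 pound_force = 4.4482216 N, so 0.03904 pound_force = 0.03904 * 4.4482216 = 0.17365857 N. Sum: 2.1417724 + 0.17365857 = 2.3154309 N. 1 dyn = 1e-05 N, so 2.3154309 N = 2.3154309 / 1e-05 = 231543.09 dyn ≈ 2.315e+05 dyn (4 s.f.). Final answer: 2.315e+05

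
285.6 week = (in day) 1999. Check: 1 week = 604800 s, so 285.6 week = 285.6 * 604800 = 1.7273088e+08 s. 1 day = 86400 s, so 1.7273088e+08 s = 1.7273088e+08 / 86400 = 1999.2 day ≈ 1999 day (4 s.f.).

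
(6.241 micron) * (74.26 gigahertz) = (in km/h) 1.668e+06. Check: 1 micron = 1e-06 m, so 6.241 micron = 6.241 * 1e-06 = 6.241e-06 m. 1 gigahertz = 1e+09 Hz, so 74.26 gigahertz = 74.26 * 1e+09 = 7.426e+10 Hz. Combine: 6.241e-06 m * 7.426e+10 Hz = 463456.66 m/s. 1 km/h = 0.27777778 m/s, so 463456.66 m/s = 463456.66 / 0.27777778 = 1668444 km/h ≈ 1.668e+06 km/h (4 s.f.).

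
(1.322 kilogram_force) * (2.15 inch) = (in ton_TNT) 1 kilogram_force = 9.80665 N, so 1.322 kilogram_force = 1.322 * 9.80665 = 12.964391 N. 1 inch = 0.0254 m, so 2.15 inch = 2.15 * 0.0254 = 0.05461 m. Combine: 12.964391 N * 0.05461 m = 0.70798541 J. 1 ton_TNT = 4.184e+09 J, so 0.70798541 J = 0.70798541 / 4.184e+09 = 1.6921257e-10 ton_TNT ≈ 1.692e-10 ton_TNT (4 s.f.). Final answer: 1.692e-10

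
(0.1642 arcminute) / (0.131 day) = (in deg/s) 2.418e-07. Check: 1 arcminute = 0.00029088821 rad, so 0.1642 arcminute = 0.1642 * 0.00029088821 = 4.7763844e-05 rad. 1 day = 86400 s, so 0.131 day = 0.131 * 86400 = 11318.4 s. Combine: 4.7763844e-05 rad / 11318.4 s = 4.2200173e-09 rad/s. 1 deg/s = 0.017453293 rad/s, so 4.2200173e-09 rad/s = 4.2200173e-09 / 0.017453293 = 2.4178918e-07 deg/s ≈ 2.418e-07 deg/s (4 s.f.).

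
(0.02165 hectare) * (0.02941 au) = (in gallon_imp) 1 hectare = 10000 m^2, so 0.02165 hectare = 0.02165 * 10000 = 216.5 m^2. 1 au = 1.4959787e+11 m, so 0.02941 au = 0.02941 * 1.4959787e+11 = 4.3996734e+09 m. Combine: 216.5 m^2 * 4.3996734e+09 m = 9.5252929e+11 m^3. 1 gallon_imp = 0.00454609 m^3, so 9.5252929e+11 m^3 = 9.5252929e+11 / 0.00454609 = 2.0952715e+14 gallon_imp ≈ 2.095e+14 gallon_imp (4 s.f.). Final answer: 2.095e+14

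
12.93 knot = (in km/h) 1 knot = 0.51444444 m/s, so 12.93 knot = 12.93 * 0.51444444 = 6.6517667 m/s. 1 km/h = 0.27777778 m/s, so 6.6517667 m/s = 6.6517667 / 0.27777778 = 23.94636 km/h ≈ 23.95 km/h (4 s.f.). Final answer: 23.95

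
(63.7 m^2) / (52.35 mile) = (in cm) 0.07561. Check: 63.7 m^2 is already in m^2. 1 mile = 1609.344 m, so 52.35 mile = 52.35 * 1609.344 = 84249.158 m. Combine: 63.7 m^2 / 84249.158 m = 0.00075609064 m. 1 cm = 0.01 m, so 0.00075609064 m = 0.00075609064 / 0.01 = 0.075609064 cm ≈ 0.07561 cm (4 s.f.).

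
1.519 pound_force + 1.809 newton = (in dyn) 1 pound_force = 4.4482216 N, so 1.519 pound_force = 1.519 * 4.4482216 = 6.7568486 N. 1.809 newton = 1.809 N. Sum: 6.7568486 + 1.809 = 8.5658486 N. 1 dyn = 1e-05 N, so 8.5658486 N = 8.5658486 / 1e-05 = 856584.86 dyn ≈ 8.566e+05 dyn (4 s.f.). Final answer: 8.566e+05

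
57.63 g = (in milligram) 1 g = 0.001 kg, so 57.63 g = 57.63 * 0.001 = 0.05763 kg. 1 milligram = 1e-06 kg, so 0.05763 kg = 0.05763 / 1e-06 = 57630 milligram ≈ 5.763e+04 milligram (4 s.f.). Final answer: 5.763e+04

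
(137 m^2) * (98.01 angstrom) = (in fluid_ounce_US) 137 m^2 is already in m^2. 1 angstrom = 1e-10 m, so 98.01 angstrom = 98.01 * 1e-10 = 9.801e-09 m. Combine: 137 m^2 * 9.801e-09 m = 1.342737e-06 m^3. 1 fluid_ounce_US = 2.957353e-05 m^3, so 1.342737e-06 m^3 = 1.342737e-06 / 2.957353e-05 = 0.045403339 fluid_ounce_US ≈ 0.0454 fluid_ounce_US (4 s.f.). Final answer: 0.0454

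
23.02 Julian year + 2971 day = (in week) 1 Julian year = 31557600 s, so 23.02 Julian year = 23.02 * 31557600 = 7.2645595e+08 s. 1 day = 86400 s, so 2971 day = 2971 * 86400 = 2.566944e+08 s. Sum: 7.2645595e+08 + 2.566944e+08 = 9.8315035e+08 s. 1 week = 604800 s, so 9.8315035e+08 s = 9.8315035e+08 / 604800 = 1625.5793 week ≈ 1626 week (4 s.f.). Final answer: 1626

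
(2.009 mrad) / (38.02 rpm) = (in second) 1 mrad = 0.001 rad, so 2.009 mrad = 2.009 * 0.001 = 0.002009 rad. 1 rpm = 0.10471976 rad/s, so 38.02 rpm = 38.02 * 0.10471976 = 3.9814451 rad/s. Combine: 0.002009 rad / 3.9814451 rad/s = 0.00050459066 s. 0.00050459066 s = 0.00050459066 second ≈ 0.0005046 second (4 s.f.). Final answer: 0.0005046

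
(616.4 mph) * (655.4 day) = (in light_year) 1.649e-06. Check: 1 mph = 0.44704 m/s, so 616.4 mph = 616.4 * 0.44704 = 275.55546 m/s. 1 day = 86400 s, so 655.4 day = 655.4 * 86400 = 56626560 s. Combine: 275.55546 m/s * 56626560 s = 1.5603758e+10 m. 1 light_year = 9.4607305e+15 m, so 1.5603758e+10 m = 1.5603758e+10 / 9.4607305e+15 = 1.6493185e-06 light_year ≈ 1.649e-06 light_year (4 s.f.).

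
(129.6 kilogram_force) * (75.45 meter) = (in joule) 9.589e+04. Check: 1 kilogram_force = 9.80665 N, so 129.6 kilogram_force = 129.6 * 9.80665 = 1270.9418 N. 75.45 meter = 75.45 m. Combine: 1270.9418 N * 75.45 m = 95892.562 J. 95892.562 J = 95892.562 joule ≈ 9.589e+04 joule (4 s.f.).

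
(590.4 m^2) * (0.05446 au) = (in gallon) 590.4 m^2 is already in m^2. 1 au = 1.4959787e+11 m, so 0.05446 au = 0.05446 * 1.4959787e+11 = 8.1471e+09 m. Combine: 590.4 m^2 * 8.1471e+09 m = 4.8100479e+12 m^3. 1 gallon = 0.0037854118 m^3, so 4.8100479e+12 m^3 = 4.8100479e+12 / 0.0037854118 = 1.2706802e+15 gallon ≈ 1.271e+15 gallon (4 s.f.). Final answer: 1.271e+15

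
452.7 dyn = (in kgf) 1 dyn = 1e-05 N, so 452.7 dyn = 452.7 * 1e-05 = 0.004527 N. 1 kgf = 9.80665 N, so 0.004527 N = 0.004527 / 9.80665 = 0.00046162553 kgf ≈ 0.0004616 kgf (4 s.f.). Final answer: 0.0004616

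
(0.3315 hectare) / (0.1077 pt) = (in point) 1 hectare = 10000 m^2, so 0.3315 hectare = 0.3315 * 10000 = 3315 m^2. 1 pt = 0.00035277778 m, so 0.1077 pt = 0.1077 * 0.00035277778 = 3.7994167e-05 m. Combine: 3315 m^2 / 3.7994167e-05 m = 87250236 m. 1 point = 0.00035277778 m, so 87250236 m = 87250236 / 0.00035277778 = 2.473235e+11 point ≈ 2.473e+11 point (4 s.f.). Final answer: 2.473e+11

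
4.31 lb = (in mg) 1 lb = 0.45359237 kg, so 4.31 lb = 4.31 * 0.45359237 = 1.9549831 kg. 1 mg = 1e-06 kg, so 1.9549831 kg = 1.9549831 / 1e-06 = 1954983.1 mg ≈ 1.955e+06 mg (4 s.f.). Final answer: 1.955e+06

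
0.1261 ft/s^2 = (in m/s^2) 1 ft/s^2 = 0.3048 m/s^2, so 0.1261 ft/s^2 = 0.1261 * 0.3048 = 0.03843528 m/s^2. Result: 0.03843528 m/s^2 ≈ 0.03844 m/s^2 (4 s.f.). Final answer: 0.03844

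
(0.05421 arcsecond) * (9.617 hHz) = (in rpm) 1 arcsecond = 4.8481368e-06 rad, so 0.05421 arcsecond = 0.05421 * 4.8481368e-06 = 2.628175e-07 rad. 1 hHz = 100 Hz, so 9.617 hHz = 9.617 * 100 = 961.7 Hz. Combine: 2.628175e-07 rad * 961.7 Hz = 0.00025275159 rad/s. 1 rpm = 0.10471976 rad/s, so 0.00025275159 rad/s = 0.00025275159 / 0.10471976 = 0.0024135999 rpm ≈ 0.002414 rpm (4 s.f.). Final answer: 0.002414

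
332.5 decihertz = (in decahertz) 1 decihertz = 0.1 Hz, so 332.5 decihertz = 332.5 * 0.1 = 33.25 Hz. 1 decahertz = 10 Hz, so 33.25 Hz = 33.25 / 10 = 3.325 decahertz. Final answer: 3.325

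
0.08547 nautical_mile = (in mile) 1 nautical_mile = 1852 m, so 0.08547 nautical_mile = 0.08547 * 1852 = 158.29044 m. 1 mile = 1609.344 m, so 158.29044 m = 158.29044 / 1609.344 = 0.098357119 mile ≈ 0.09836 mile (4 s.f.). Final answer: 0.09836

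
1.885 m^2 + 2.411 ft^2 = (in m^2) 1.885 m^2 is already in m^2. 1 ft^2 = 0.09290304 m^2, so 2.411 ft^2 = 2.411 * 0.09290304 = 0.22398923 m^2. Sum: 1.885 + 0.22398923 = 2.1089892 m^2. Result: 2.1089892 m^2 ≈ 2.109 m^2 (4 s.f.). Final answer: 2.109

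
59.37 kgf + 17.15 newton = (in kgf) 61.12. Check: 1 kgf = 9.80665 N, so 59.37 kgf = 59.37 * 9.80665 = 582.22081 N. 17.15 newton = 17.15 N. Sum: 582.22081 + 17.15 = 599.37081 N. 1 kgf = 9.80665 N, so 599.37081 N = 599.37081 / 9.80665 = 61.118813 kgf ≈ 61.12 kgf (4 s.f.).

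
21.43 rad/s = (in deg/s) 1 deg/s = 0.017453293 rad/s, so 21.43 rad/s = 21.43 / 0.017453293 = 1227.8486 deg/s ≈ 1228 deg/s (4 s.f.). Final answer: 1228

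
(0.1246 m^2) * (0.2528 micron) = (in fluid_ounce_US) 0.001065. Check: 0.1246 m^2 is already in m^2. 1 micron = 1e-06 m, so 0.2528 micron = 0.2528 * 1e-06 = 2.528e-07 m. Combine: 0.1246 m^2 * 2.528e-07 m = 3.149888e-08 m^3. 1 fluid_ounce_US = 2.957353e-05 m^3, so 3.149888e-08 m^3 = 3.149888e-08 / 2.957353e-05 = 0.0010651038 fluid_ounce_US ≈ 0.001065 fluid_ounce_US (4 s.f.).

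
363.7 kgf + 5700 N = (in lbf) 2083. Check: 1 kgf = 9.80665 N, so 363.7 kgf = 363.7 * 9.80665 = 3566.6786 N. 5700 N is already in N. Sum: 3566.6786 + 5700 = 9266.6786 N. 1 lbf = 4.4482216 N, so 9266.6786 N = 9266.6786 / 4.4482216 = 2083.2322 lbf ≈ 2083 lbf (4 s.f.).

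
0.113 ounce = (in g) 1 ounce = 0.028349523 kg, so 0.113 ounce = 0.113 * 0.028349523 = 0.0032034961 kg. 1 g = 0.001 kg, so 0.0032034961 kg = 0.0032034961 / 0.001 = 3.2034961 g ≈ 3.203 g (4 s.f.). Final answer: 3.203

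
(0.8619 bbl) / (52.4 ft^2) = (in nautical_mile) 1 bbl = 0.15898729 m^3, so 0.8619 bbl = 0.8619 * 0.15898729 = 0.13703115 m^3. 1 ft^2 = 0.09290304 m^2, so 52.4 ft^2 = 52.4 * 0.09290304 = 4.8681193 m^2. Combine: 0.13703115 m^3 / 4.8681193 m^2 = 0.028148684 m. 1 nautical_mile = 1852 m, so 0.028148684 m = 0.028148684 / 1852 = 1.5199073e-05 nautical_mile ≈ 1.52e-05 nautical_mile (4 s.f.). Final answer: 1.52e-05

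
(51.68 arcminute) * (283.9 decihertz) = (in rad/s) 1 arcminute = 0.00029088821 rad, so 51.68 arcminute = 51.68 * 0.00029088821 = 0.015033103 rad. 1 decihertz = 0.1 Hz, so 283.9 decihertz = 283.9 * 0.1 = 28.39 Hz. Combine: 0.015033103 rad * 28.39 Hz = 0.42678978 rad/s. Result: 0.42678978 rad/s ≈ 0.4268 rad/s (4 s.f.). Final answer: 0.4268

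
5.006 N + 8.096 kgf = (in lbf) 5.006 N is already in N. 1 kgf = 9.80665 N, so 8.096 kgf = 8.096 * 9.80665 = 79.394638 N. Sum: 5.006 + 79.394638 = 84.400638 N. 1 lbf = 4.4482216 N, so 84.400638 N = 84.400638 / 4.4482216 = 18.974018 lbf ≈ 18.97 lbf (4 s.f.). Final answer: 18.97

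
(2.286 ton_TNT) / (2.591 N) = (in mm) 1 ton_TNT = 4.184e+09 J, so 2.286 ton_TNT = 2.286 * 4.184e+09 = 9.564624e+09 J. 2.591 N is already in N. Combine: 9.564624e+09 J / 2.591 N = 3.6914797e+09 m. 1 mm = 0.001 m, so 3.6914797e+09 m = 3.6914797e+09 / 0.001 = 3.6914797e+12 mm ≈ 3.691e+12 mm (4 s.f.). Final answer: 3.691e+12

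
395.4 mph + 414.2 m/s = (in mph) 1322. Check: 1 mph = 0.44704 m/s, so 395.4 mph = 395.4 * 0.44704 = 176.75962 m/s. 414.2 m/s is already in m/s. Sum: 176.75962 + 414.2 = 590.95962 m/s. 1 mph = 0.44704 m/s, so 590.95962 m/s = 590.95962 / 0.44704 = 1321.939 mph ≈ 1322 mph (4 s.f.).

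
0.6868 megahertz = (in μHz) 1 megahertz = 1000000 Hz, so 0.6868 megahertz = 0.6868 * 1000000 = 686800 Hz. 1 μHz = 1e-06 Hz, so 686800 Hz = 686800 / 1e-06 = 6.868e+11 μHz. Final answer: 6.868e+11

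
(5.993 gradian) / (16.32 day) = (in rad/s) 6.676e-08. Check: 1 gradian = 0.015707963 rad, so 5.993 gradian = 5.993 * 0.015707963 = 0.094137824 rad. 1 day = 86400 s, so 16.32 day = 16.32 * 86400 = 1410048 s. Combine: 0.094137824 rad / 1410048 s = 6.6762141e-08 rad/s. Result: 6.6762141e-08 rad/s ≈ 6.676e-08 rad/s (4 s.f.).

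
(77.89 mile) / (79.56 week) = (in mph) 1 mile = 1609.344 m, so 77.89 mile = 77.89 * 1609.344 = 125351.8 m. 1 week = 604800 s, so 79.56 week = 79.56 * 604800 = 48117888 s. Combine: 125351.8 m / 48117888 s = 0.0026050978 m/s. 1 mph = 0.44704 m/s, so 0.0026050978 m/s = 0.0026050978 / 0.44704 = 0.0058274378 mph ≈ 0.005827 mph (4 s.f.). Final answer: 0.005827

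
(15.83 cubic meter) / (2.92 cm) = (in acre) 0.134. Check: 15.83 cubic meter = 15.83 m^3. 1 cm = 0.01 m, so 2.92 cm = 2.92 * 0.01 = 0.0292 m. Combine: 15.83 m^3 / 0.0292 m = 542.12329 m^2. 1 acre = 4046.8564 m^2, so 542.12329 m^2 = 542.12329 / 4046.8564 = 0.13396158 acre ≈ 0.134 acre (4 s.f.).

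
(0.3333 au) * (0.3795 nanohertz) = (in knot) 36.78. Check: 1 au = 1.4959787e+11 m, so 0.3333 au = 0.3333 * 1.4959787e+11 = 4.986097e+10 m. 1 nanohertz = 1e-09 Hz, so 0.3795 nanohertz = 0.3795 * 1e-09 = 3.795e-10 Hz. Combine: 4.986097e+10 m * 3.795e-10 Hz = 18.922238 m/s. 1 knot = 0.51444444 m/s, so 18.922238 m/s = 18.922238 / 0.51444444 = 36.781889 knot ≈ 36.78 knot (4 s.f.).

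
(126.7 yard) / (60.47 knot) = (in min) 0.06207. Check: 1 yard = 0.9144 m, so 126.7 yard = 126.7 * 0.9144 = 115.85448 m. 1 knot = 0.51444444 m/s, so 60.47 knot = 60.47 * 0.51444444 = 31.108456 m/s. Combine: 115.85448 m / 31.108456 m/s = 3.7242119 s. 1 min = 60 s, so 3.7242119 s = 3.7242119 / 60 = 0.062070198 min ≈ 0.06207 min (4 s.f.).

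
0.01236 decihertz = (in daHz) 0.0001236. Check: 1 decihertz = 0.1 Hz, so 0.01236 decihertz = 0.01236 * 0.1 = 0.001236 Hz. 1 daHz = 10 Hz, so 0.001236 Hz = 0.001236 / 10 = 0.0001236 daHz.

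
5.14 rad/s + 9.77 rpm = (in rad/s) 5.14 rad/s is already in rad/s. 1 rpm = 0.10471976 rad/s, so 9.77 rpm = 9.77 * 0.10471976 = 1.023112 rad/s. Sum: 5.14 + 1.023112 = 6.163112 rad/s. Result: 6.163112 rad/s ≈ 6.163 rad/s (4 s.f.). Final answer: 6.163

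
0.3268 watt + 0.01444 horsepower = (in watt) 11.09. Check: 0.3268 watt = 0.3268 W. 1 horsepower = 745.69987 W, so 0.01444 horsepower = 0.01444 * 745.69987 = 10.767906 W. Sum: 0.3268 + 10.767906 = 11.094706 W. 11.094706 W = 11.094706 watt ≈ 11.09 watt (4 s.f.).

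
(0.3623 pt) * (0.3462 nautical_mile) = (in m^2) 0.08195. Check: 1 pt = 0.00035277778 m, so 0.3623 pt = 0.3623 * 0.00035277778 = 0.00012781139 m. 1 nautical_mile = 1852 m, so 0.3462 nautical_mile = 0.3462 * 1852 = 641.1624 m. Combine: 0.00012781139 m * 641.1624 m = 0.081947857 m^2. Result: 0.081947857 m^2 ≈ 0.08195 m^2 (4 s.f.).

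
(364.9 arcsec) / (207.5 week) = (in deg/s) 8.077e-10. Check: 1 arcsec = 4.8481368e-06 rad, so 364.9 arcsec = 364.9 * 4.8481368e-06 = 0.0017690851 rad. 1 week = 604800 s, so 207.5 week = 207.5 * 604800 = 1.25496e+08 s. Combine: 0.0017690851 rad / 1.25496e+08 s = 1.4096745e-11 rad/s. 1 deg/s = 0.017453293 rad/s, so 1.4096745e-11 rad/s = 1.4096745e-11 / 0.017453293 = 8.07684e-10 deg/s ≈ 8.077e-10 deg/s (4 s.f.).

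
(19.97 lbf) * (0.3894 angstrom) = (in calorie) 8.267e-10. Check: 1 lbf = 4.4482216 N, so 19.97 lbf = 19.97 * 4.4482216 = 88.830986 N. 1 angstrom = 1e-10 m, so 0.3894 angstrom = 0.3894 * 1e-10 = 3.894e-11 m. Combine: 88.830986 N * 3.894e-11 m = 3.4590786e-09 J. 1 calorie = 4.184 J, so 3.4590786e-09 J = 3.4590786e-09 / 4.184 = 8.2673962e-10 calorie ≈ 8.267e-10 calorie (4 s.f.).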